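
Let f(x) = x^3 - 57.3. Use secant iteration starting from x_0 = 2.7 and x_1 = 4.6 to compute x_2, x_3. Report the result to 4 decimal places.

f(2.7) = -37.617000, f(4.6) = 40.036000
x_2 = 4.600000 − 40.036000·(4.600000 − 2.700000) / (40.036000 − (-37.617000)) = 4.600000 − (76.068400)/(77.653000) = 3.620406
f(3.620406) = -9.846103
x_3 = 3.620406 − (-9.846103)·(3.620406 − 4.600000) / (-9.846103 − 40.036000) = 3.620406 − (9.645181)/(-49.882103) = 3.813766

3.6204, 3.8138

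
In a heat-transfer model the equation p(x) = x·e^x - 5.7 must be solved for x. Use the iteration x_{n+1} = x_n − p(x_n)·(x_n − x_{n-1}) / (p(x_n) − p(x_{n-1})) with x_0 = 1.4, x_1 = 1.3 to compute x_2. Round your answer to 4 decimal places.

p(1.4) = -0.022720, p(1.3) = -0.929914
x_2 = 1.300000 − (-0.929914)·(1.300000 − 1.400000) / (-0.929914 − (-0.022720)) = 1.300000 − (0.092991)/(-0.907194) = 1.402504

1.4025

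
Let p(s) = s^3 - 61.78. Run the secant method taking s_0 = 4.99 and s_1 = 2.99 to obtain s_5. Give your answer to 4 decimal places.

p(4.99) = 62.471499, p(2.99) = -35.049101
s_2 = 2.990000 − (-35.049101)·(2.990000 − 4.990000) / (-35.049101 − 62.471499) = 2.990000 − (70.098202)/(-97.520600) = 3.708804
p(3.708804) = -10.764557
s_3 = 3.708804 − (-10.764557)·(3.708804 − 2.990000) / (-10.764557 − (-35.049101)) = 3.708804 − (-7.737607)/(24.284544) = 4.027427
p(4.027427) = 3.545531
s_4 = 4.027427 − 3.545531·(4.027427 − 3.708804) / (3.545531 − (-10.764557)) = 4.027427 − (1.129687)/(14.310088) = 3.948483
p(3.948483) = -0.221088
s_5 = 3.948483 − (-0.221088)·(3.948483 − 4.027427) / (-0.221088 − 3.545531) = 3.948483 − (0.017453)/(-3.766619) = 3.953117

3.9531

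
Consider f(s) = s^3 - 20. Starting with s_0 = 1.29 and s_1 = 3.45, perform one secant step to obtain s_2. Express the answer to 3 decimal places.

f(1.29) = -17.85331, f(3.45) = 21.06363
s_2 = 3.45000 − 21.06363·(3.45000 − 1.29000) / (21.06363 − (-17.85331)) = 3.45000 − (45.49743)/(38.91694) = 2.28091

2.281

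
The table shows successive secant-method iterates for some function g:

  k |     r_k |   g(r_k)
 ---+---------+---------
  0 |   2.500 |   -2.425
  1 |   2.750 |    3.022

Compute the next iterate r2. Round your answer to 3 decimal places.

r2 = 2.750 − 3.022·(2.750 − 2.500) / (3.022 − (-2.425))
   = 2.750 − (0.75550)/(5.44700) = 2.61130

2.611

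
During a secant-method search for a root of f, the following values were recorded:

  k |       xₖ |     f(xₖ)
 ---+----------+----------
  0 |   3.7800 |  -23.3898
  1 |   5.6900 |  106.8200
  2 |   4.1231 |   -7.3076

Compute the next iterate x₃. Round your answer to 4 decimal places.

4.2234

x₃ = 4.1231 − (-7.3076)·(4.1231 − 5.6900) / (-7.3076 − 106.8200)
   = 4.1231 − (11.450278)/(-114.127600) = 4.223429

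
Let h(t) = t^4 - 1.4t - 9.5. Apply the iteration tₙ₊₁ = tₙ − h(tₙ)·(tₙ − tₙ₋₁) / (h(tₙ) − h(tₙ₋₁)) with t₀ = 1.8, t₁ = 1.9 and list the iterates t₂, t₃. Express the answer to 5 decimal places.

h(1.8) = -1.5224000, h(1.9) = 0.8721000
t₂ = 1.9000000 − 0.8721000·(1.9000000 − 1.8000000) / (0.8721000 − (-1.5224000)) = 1.9000000 − (0.0872100)/(2.3945000) = 1.8635790
h(1.8635790) = -0.0477899
t₃ = 1.8635790 − (-0.0477899)·(1.8635790 − 1.9000000) / (-0.0477899 − 0.8721000) = 1.8635790 − (0.0017406)/(-0.9198899) = 1.8654712

1.86358, 1.86547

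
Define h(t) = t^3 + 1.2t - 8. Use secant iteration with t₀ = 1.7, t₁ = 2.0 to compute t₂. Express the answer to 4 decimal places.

h(1.7) = -1.047000, h(2.0) = 2.400000
t₂ = 2.000000 − 2.400000·(2.000000 − 1.700000) / (2.400000 − (-1.047000)) = 2.000000 − (0.720000)/(3.447000) = 1.791123

1.7911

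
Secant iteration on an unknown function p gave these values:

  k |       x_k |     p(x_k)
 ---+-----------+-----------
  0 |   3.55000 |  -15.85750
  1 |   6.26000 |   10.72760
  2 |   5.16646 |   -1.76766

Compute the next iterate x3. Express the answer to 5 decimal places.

5.32116

x3 = 5.16646 − (-1.76766)·(5.16646 − 6.26000) / (-1.76766 − 10.72760)
   = 5.16646 − (1.9330069)/(-12.4952600) = 5.3211592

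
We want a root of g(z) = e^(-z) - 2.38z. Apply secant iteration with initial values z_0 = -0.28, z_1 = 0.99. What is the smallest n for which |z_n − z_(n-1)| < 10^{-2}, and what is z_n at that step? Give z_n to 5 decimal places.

n = 4, z_n = 0.30862

g(-0.28) = 1.9895298, g(0.99) = -1.9846233
z_2 = 0.9900000 − (-1.9846233)·(1.2700000)/(-3.9741531) = 0.3557840;  |Δ| = 0.6342160
g(0.3557840) = -0.1461419
z_3 = 0.3557840 − (-0.1461419)·(-0.6342160)/(1.8384814) = 0.3053698;  |Δ| = 0.0504142
g(0.3053698) = 0.0100707
z_4 = 0.3053698 − 0.0100707·(-0.0504142)/(0.1562126) = 0.3086199;  |Δ| = 0.0032501
|z_4 − z_3| = 0.0032501 < 10^{-2}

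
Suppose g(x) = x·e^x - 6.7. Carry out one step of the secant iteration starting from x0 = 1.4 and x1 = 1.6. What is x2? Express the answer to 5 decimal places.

1.49101

g(1.4) = -1.0227200, g(1.6) = 1.2248519
x2 = 1.6000000 − 1.2248519·(1.6000000 − 1.4000000) / (1.2248519 − (-1.0227200)) = 1.6000000 − (0.2449704)/(2.2475719) = 1.4910067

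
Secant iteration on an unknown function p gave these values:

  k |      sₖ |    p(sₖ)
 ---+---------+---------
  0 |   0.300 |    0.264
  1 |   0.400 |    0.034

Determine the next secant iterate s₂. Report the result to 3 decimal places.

s₂ = 0.400 − 0.034·(0.400 − 0.300) / (0.034 − 0.264)
   = 0.400 − (0.00340)/(-0.23000) = 0.41478

0.415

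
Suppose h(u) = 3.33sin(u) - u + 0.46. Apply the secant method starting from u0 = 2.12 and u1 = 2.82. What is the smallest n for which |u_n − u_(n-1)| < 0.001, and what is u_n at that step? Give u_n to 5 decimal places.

n = 5, u_n = 2.48712

h(2.12) = 1.1802918, h(2.82) = -1.3074604
u2 = 2.8200000 − (-1.3074604)·(0.7000000)/(-2.4877522) = 2.4521087;  |Δ| = 0.3678913
h(2.4521087) = 0.1262343
u3 = 2.4521087 − 0.1262343·(-0.3678913)/(1.4336947) = 2.4845009;  |Δ| = 0.0323922
h(2.4845009) = 0.0095188
u4 = 2.4845009 − 0.0095188·(0.0323922)/(-0.1167155) = 2.4871427;  |Δ| = 0.0026418
h(2.4871427) = -0.0000953
u5 = 2.4871427 − (-0.0000953)·(0.0026418)/(-0.0096142) = 2.4871165;  |Δ| = 0.0000262
|u5 − u4| = 0.0000262 < 0.001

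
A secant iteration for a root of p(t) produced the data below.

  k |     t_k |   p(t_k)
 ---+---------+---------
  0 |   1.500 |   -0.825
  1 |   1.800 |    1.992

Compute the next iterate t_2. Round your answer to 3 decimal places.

t_2 = 1.800 − 1.992·(1.800 − 1.500) / (1.992 − (-0.825))
   = 1.800 − (0.59760)/(2.81700) = 1.58786

1.588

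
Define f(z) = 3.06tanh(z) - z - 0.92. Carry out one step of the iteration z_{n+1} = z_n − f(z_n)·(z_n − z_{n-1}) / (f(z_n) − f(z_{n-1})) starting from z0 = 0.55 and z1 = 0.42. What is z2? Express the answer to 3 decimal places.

f(0.55) = 0.06159, f(0.42) = -0.12539
z2 = 0.42000 − (-0.12539)·(0.42000 − 0.55000) / (-0.12539 − 0.06159) = 0.42000 − (0.01630)/(-0.18698) = 0.50718

0.507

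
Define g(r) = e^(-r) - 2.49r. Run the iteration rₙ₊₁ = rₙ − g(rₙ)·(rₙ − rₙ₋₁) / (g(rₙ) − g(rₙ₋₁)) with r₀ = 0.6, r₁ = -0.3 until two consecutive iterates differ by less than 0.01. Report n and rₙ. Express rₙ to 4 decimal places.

n = 4, rₙ = 0.2981

g(0.6) = -0.945188, g(-0.3) = 2.096859
r₂ = -0.300000 − 2.096859·(-0.900000)/(3.042047) = 0.320363;  |Δ| = 0.620363
g(0.320363) = -0.071818
r₃ = 0.320363 − (-0.071818)·(0.620363)/(-2.168677) = 0.299819;  |Δ| = 0.020544
g(0.299819) = -0.005597
r₄ = 0.299819 − (-0.005597)·(-0.020544)/(0.066221) = 0.298083;  |Δ| = 0.001736
|r₄ − r₃| = 0.001736 < 0.01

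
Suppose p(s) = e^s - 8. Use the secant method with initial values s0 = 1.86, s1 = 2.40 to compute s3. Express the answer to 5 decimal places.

2.07420

p(1.86) = -1.5762632, p(2.40) = 3.0231764
s2 = 2.4000000 − 3.0231764·(2.4000000 − 1.8600000) / (3.0231764 − (-1.5762632)) = 2.4000000 − (1.6325152)/(4.5994396) = 2.0450621
p(2.0450621) = -0.2703611
s3 = 2.0450621 − (-0.2703611)·(2.0450621 − 2.4000000) / (-0.2703611 − 3.0231764) = 2.0450621 − (0.0959614)/(-3.2935375) = 2.0741984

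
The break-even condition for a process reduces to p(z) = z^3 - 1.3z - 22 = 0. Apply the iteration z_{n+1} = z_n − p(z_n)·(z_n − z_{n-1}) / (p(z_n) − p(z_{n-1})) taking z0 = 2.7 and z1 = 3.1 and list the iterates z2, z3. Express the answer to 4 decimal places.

p(2.7) = -5.827000, p(3.1) = 3.761000
z2 = 3.100000 − 3.761000·(3.100000 − 2.700000) / (3.761000 − (-5.827000)) = 3.100000 − (1.504400)/(9.588000) = 2.943096
p(2.943096) = -0.333486
z3 = 2.943096 − (-0.333486)·(2.943096 − 3.100000) / (-0.333486 − 3.761000) = 2.943096 − (0.052325)/(-4.094486) = 2.955875

2.9431, 2.9559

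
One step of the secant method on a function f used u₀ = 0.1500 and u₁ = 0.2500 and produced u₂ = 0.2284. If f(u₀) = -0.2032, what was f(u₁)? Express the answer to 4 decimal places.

0.0560

The secant line through (0.1500, -0.2032) and (0.2500, f(u₁)) crosses zero at u₂ = 0.2284.
So (0.1500, -0.2032), (0.2500, f(u₁)), (0.2284, 0) are collinear:
f(u₁) = -0.2032 · (0.2500 − 0.2284) / (0.1500 − 0.2284) = -0.2032 · (0.021600)/(-0.078400) = 0.055984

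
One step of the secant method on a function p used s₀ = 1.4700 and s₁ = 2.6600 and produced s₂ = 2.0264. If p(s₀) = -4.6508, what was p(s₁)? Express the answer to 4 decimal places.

The secant line through (1.4700, -4.6508) and (2.6600, p(s₁)) crosses zero at s₂ = 2.0264.
So (1.4700, -4.6508), (2.6600, p(s₁)), (2.0264, 0) are collinear:
p(s₁) = -4.6508 · (2.6600 − 2.0264) / (1.4700 − 2.0264) = -4.6508 · (0.633600)/(-0.556400) = 5.296094

5.2961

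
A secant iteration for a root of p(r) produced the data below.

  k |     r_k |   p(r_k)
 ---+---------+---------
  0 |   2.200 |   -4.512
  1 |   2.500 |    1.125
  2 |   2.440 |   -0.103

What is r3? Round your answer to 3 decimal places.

r3 = 2.440 − (-0.103)·(2.440 − 2.500) / (-0.103 − 1.125)
   = 2.440 − (0.00618)/(-1.22800) = 2.44503

2.445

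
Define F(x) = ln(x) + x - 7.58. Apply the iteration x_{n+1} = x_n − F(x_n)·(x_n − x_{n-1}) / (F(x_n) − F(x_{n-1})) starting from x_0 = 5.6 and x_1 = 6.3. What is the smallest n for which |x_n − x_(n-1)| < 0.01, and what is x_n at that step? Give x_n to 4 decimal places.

n = 3, x_n = 5.8189

F(5.6) = -0.257233, F(6.3) = 0.560550
x_2 = 6.300000 − 0.560550·(0.700000)/(0.817783) = 5.820185;  |Δ| = 0.479815
F(5.820185) = 0.001517
x_3 = 5.820185 − 0.001517·(-0.479815)/(-0.559033) = 5.818883;  |Δ| = 0.001302
|x_3 − x_2| = 0.001302 < 0.01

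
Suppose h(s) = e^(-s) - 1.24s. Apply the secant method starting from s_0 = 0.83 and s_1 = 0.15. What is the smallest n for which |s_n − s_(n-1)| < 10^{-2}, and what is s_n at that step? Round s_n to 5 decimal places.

n = 4, s_n = 0.49271

h(0.83) = -0.5931507, h(0.15) = 0.6747080
s_2 = 0.1500000 − 0.6747080·(-0.6800000)/(1.2678587) = 0.5118711;  |Δ| = 0.3618711
h(0.5118711) = -0.0353471
s_3 = 0.5118711 − (-0.0353471)·(0.3618711)/(-0.7100551) = 0.4938569;  |Δ| = 0.0180142
h(0.4938569) = -0.0021144
s_4 = 0.4938569 − (-0.0021144)·(-0.0180142)/(0.0332328) = 0.4927107;  |Δ| = 0.0011461
|s_4 − s_3| = 0.0011461 < 10^{-2}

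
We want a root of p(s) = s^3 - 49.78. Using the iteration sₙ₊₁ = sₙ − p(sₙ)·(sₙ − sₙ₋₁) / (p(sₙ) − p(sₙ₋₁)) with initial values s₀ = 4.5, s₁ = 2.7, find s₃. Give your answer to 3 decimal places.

p(4.5) = 41.34500, p(2.7) = -30.09700
s₂ = 2.70000 − (-30.09700)·(2.70000 − 4.50000) / (-30.09700 − 41.34500) = 2.70000 − (54.17460)/(-71.44200) = 3.45830
p(3.45830) = -8.41922
s₃ = 3.45830 − (-8.41922)·(3.45830 − 2.70000) / (-8.41922 − (-30.09700)) = 3.45830 − (-6.38431)/(21.67778) = 3.75281

3.753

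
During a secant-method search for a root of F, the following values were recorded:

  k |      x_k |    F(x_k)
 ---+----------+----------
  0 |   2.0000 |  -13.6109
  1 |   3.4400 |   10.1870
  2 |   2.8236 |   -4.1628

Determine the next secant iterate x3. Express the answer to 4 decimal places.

x3 = 2.8236 − (-4.1628)·(2.8236 − 3.4400) / (-4.1628 − 10.1870)
   = 2.8236 − (2.565950)/(-14.349800) = 3.002414

3.0024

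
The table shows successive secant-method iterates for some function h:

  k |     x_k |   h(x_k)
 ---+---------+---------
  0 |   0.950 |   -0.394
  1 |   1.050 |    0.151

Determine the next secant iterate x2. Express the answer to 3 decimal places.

1.022

x2 = 1.050 − 0.151·(1.050 − 0.950) / (0.151 − (-0.394))
   = 1.050 − (0.01510)/(0.54500) = 1.02229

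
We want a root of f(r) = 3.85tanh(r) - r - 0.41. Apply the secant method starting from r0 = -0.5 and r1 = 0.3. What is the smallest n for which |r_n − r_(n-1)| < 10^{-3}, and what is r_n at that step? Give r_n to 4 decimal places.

n = 4, r_n = 0.1452

f(-0.5) = -1.689151, f(0.3) = 0.411554
r2 = 0.300000 − 0.411554·(0.800000)/(2.100705) = 0.143270;  |Δ| = 0.156730
f(0.143270) = -0.005423
r3 = 0.143270 − (-0.005423)·(-0.156730)/(-0.416977) = 0.145309;  |Δ| = 0.002038
f(0.145309) = 0.000225
r4 = 0.145309 − 0.000225·(0.002038)/(0.005648) = 0.145227;  |Δ| = 0.000081
|r4 − r3| = 0.000081 < 10^{-3}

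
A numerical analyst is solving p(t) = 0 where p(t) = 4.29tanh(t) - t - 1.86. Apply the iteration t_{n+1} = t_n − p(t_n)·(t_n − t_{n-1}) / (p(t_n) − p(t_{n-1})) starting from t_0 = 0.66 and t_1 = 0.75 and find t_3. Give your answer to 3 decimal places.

0.681

p(0.66) = -0.03882, p(0.75) = 0.11479
t_2 = 0.75000 − 0.11479·(0.75000 − 0.66000) / (0.11479 − (-0.03882)) = 0.75000 − (0.01033)/(0.15361) = 0.68275
p(0.68275) = 0.00252
t_3 = 0.68275 − 0.00252·(0.68275 − 0.75000) / (0.00252 − 0.11479) = 0.68275 − (-0.00017)/(-0.11227) = 0.68124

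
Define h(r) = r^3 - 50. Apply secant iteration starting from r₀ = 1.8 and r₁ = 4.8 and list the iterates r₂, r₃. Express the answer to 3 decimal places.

3.065, 3.515

h(1.8) = -44.16800, h(4.8) = 60.59200
r₂ = 4.80000 − 60.59200·(4.80000 − 1.80000) / (60.59200 − (-44.16800)) = 4.80000 − (181.77600)/(104.76000) = 3.06483
h(3.06483) = -21.21138
r₃ = 3.06483 − (-21.21138)·(3.06483 − 4.80000) / (-21.21138 − 60.59200) = 3.06483 − (36.80527)/(-81.80338) = 3.51476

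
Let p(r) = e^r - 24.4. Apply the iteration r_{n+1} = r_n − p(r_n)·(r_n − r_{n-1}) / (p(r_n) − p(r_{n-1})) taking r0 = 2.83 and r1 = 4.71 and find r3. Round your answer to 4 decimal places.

3.0686

p(2.83) = -7.454539, p(4.71) = 86.652160
r2 = 4.710000 − 86.652160·(4.710000 − 2.830000) / (86.652160 − (-7.454539)) = 4.710000 − (162.906061)/(94.106699) = 2.978922
p(2.978922) = -4.733400
r3 = 2.978922 − (-4.733400)·(2.978922 − 4.710000) / (-4.733400 − 86.652160) = 2.978922 − (8.193887)/(-91.385560) = 3.068585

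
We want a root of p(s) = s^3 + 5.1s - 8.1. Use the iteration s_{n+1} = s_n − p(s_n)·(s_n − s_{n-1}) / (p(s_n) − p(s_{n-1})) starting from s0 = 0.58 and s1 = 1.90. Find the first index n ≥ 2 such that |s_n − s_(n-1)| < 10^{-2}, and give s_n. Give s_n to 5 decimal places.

n = 5, s_n = 1.22645

p(0.58) = -4.9468880, p(1.90) = 8.4490000
s2 = 1.9000000 − 8.4490000·(1.3200000)/(13.3958880) = 1.0674550;  |Δ| = 0.8325450
p(1.0674550) = -1.4396573
s3 = 1.0674550 − (-1.4396573)·(-0.8325450)/(-9.8886573) = 1.1886625;  |Δ| = 0.1212075
p(1.1886625) = -0.3583382
s4 = 1.1886625 − (-0.3583382)·(0.1212075)/(1.0813191) = 1.2288294;  |Δ| = 0.0401669
p(1.2288294) = 0.0225891
s5 = 1.2288294 − 0.0225891·(0.0401669)/(0.3809273) = 1.2264475;  |Δ| = 0.0023819
|s5 − s4| = 0.0023819 < 10^{-2}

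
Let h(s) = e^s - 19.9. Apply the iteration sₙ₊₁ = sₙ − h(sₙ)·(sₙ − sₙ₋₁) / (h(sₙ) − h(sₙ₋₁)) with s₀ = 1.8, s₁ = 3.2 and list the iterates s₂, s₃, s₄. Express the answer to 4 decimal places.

2.8491, 2.9761, 2.9918

h(1.8) = -13.850353, h(3.2) = 4.632530
s₂ = 3.200000 − 4.632530·(3.200000 − 1.800000) / (4.632530 − (-13.850353)) = 3.200000 − (6.485542)/(18.482883) = 2.849105
h(2.849105) = -2.627676
s₃ = 2.849105 − (-2.627676)·(2.849105 − 3.200000) / (-2.627676 − 4.632530) = 2.849105 − (0.922037)/(-7.260206) = 2.976104
h(2.976104) = -0.288734
s₄ = 2.976104 − (-0.288734)·(2.976104 − 2.849105) / (-0.288734 − (-2.627676)) = 2.976104 − (-0.036669)/(2.338942) = 2.991782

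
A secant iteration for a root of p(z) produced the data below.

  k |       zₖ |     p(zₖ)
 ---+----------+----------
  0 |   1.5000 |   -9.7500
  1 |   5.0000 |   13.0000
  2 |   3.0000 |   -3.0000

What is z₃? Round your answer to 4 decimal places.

3.3750

z₃ = 3.0000 − (-3.0000)·(3.0000 − 5.0000) / (-3.0000 − 13.0000)
   = 3.0000 − (6.000000)/(-16.000000) = 3.375000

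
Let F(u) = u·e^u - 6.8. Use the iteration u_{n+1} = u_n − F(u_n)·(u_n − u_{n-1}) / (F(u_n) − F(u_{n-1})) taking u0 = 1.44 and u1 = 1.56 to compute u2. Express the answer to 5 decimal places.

1.50439

F(1.44) = -0.7221980, F(1.56) = 0.6237611
u2 = 1.5600000 − 0.6237611·(1.5600000 − 1.4400000) / (0.6237611 − (-0.7221980)) = 1.5600000 − (0.0748513)/(1.3459592) = 1.5043881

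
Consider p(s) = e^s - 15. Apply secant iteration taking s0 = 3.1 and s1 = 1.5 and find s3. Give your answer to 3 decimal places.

2.906

p(3.1) = 7.19795, p(1.5) = -10.51831
s2 = 1.50000 − (-10.51831)·(1.50000 − 3.10000) / (-10.51831 − 7.19795) = 1.50000 − (16.82930)/(-17.71626) = 2.44993
p(2.44993) = -3.41241
s3 = 2.44993 − (-3.41241)·(2.44993 − 1.50000) / (-3.41241 − (-10.51831)) = 2.44993 − (-3.24156)/(7.10590) = 2.90611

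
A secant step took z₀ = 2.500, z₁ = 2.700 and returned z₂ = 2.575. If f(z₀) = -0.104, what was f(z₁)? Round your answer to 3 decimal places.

0.173

The secant line through (2.500, -0.104) and (2.700, f(z₁)) crosses zero at z₂ = 2.575.
So (2.500, -0.104), (2.700, f(z₁)), (2.575, 0) are collinear:
f(z₁) = -0.104 · (2.700 − 2.575) / (2.500 − 2.575) = -0.104 · (0.12500)/(-0.07500) = 0.17333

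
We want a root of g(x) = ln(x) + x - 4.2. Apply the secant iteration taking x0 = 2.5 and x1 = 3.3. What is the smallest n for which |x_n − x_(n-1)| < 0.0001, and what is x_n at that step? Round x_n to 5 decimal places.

g(2.5) = -0.7837093, g(3.3) = 0.2939225
x2 = 3.3000000 − 0.2939225·(0.8000000)/(1.0776317) = 3.0818012;  |Δ| = 0.2181988
g(3.0818012) = 0.0073154
x3 = 3.0818012 − 0.0073154·(-0.2181988)/(-0.2866071) = 3.0762318;  |Δ| = 0.0055693
g(3.0762318) = -0.0000627
x4 = 3.0762318 − (-0.0000627)·(-0.0055693)/(-0.0073781) = 3.0762792;  |Δ| = 0.0000474
|x4 − x3| = 0.0000474 < 0.0001

n = 4, x_n = 3.07628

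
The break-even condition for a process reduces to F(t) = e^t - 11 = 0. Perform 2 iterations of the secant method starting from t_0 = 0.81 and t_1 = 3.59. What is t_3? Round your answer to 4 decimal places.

1.9435

F(0.81) = -8.752092, F(3.59) = 25.234076
t_2 = 3.590000 − 25.234076·(3.590000 − 0.810000) / (25.234076 − (-8.752092)) = 3.590000 − (70.150731)/(33.986168) = 1.525903
F(1.525903) = -6.400703
t_3 = 1.525903 − (-6.400703)·(1.525903 − 3.590000) / (-6.400703 − 25.234076) = 1.525903 − (13.211669)/(-31.634779) = 1.943535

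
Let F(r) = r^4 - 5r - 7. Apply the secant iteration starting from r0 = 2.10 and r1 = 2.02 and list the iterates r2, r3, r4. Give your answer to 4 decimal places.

2.0350, 2.0359, 2.0359

F(2.10) = 1.948100, F(2.02) = -0.450336
r2 = 2.020000 − (-0.450336)·(2.020000 − 2.100000) / (-0.450336 − 1.948100) = 2.020000 − (0.036027)/(-2.398436) = 2.035021
F(2.035021) = -0.024653
r3 = 2.035021 − (-0.024653)·(2.035021 − 2.020000) / (-0.024653 − (-0.450336)) = 2.035021 − (-0.000370)/(0.425683) = 2.035891
F(2.035891) = 0.000342
r4 = 2.035891 − 0.000342·(2.035891 − 2.035021) / (0.000342 − (-0.024653)) = 2.035891 − (0.000000)/(0.024995) = 2.035879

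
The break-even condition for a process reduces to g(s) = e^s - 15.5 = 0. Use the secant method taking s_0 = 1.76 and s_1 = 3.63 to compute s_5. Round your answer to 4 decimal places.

2.7377

g(1.76) = -9.687563, g(3.63) = 22.212817
s_2 = 3.630000 − 22.212817·(3.630000 − 1.760000) / (22.212817 − (-9.687563)) = 3.630000 − (41.537967)/(31.900379) = 2.327885
g(2.327885) = -5.243775
s_3 = 2.327885 − (-5.243775)·(2.327885 − 3.630000) / (-5.243775 − 22.212817) = 2.327885 − (6.827999)/(-27.456591) = 2.576568
g(2.576568) = -2.348073
s_4 = 2.576568 − (-2.348073)·(2.576568 − 2.327885) / (-2.348073 − (-5.243775)) = 2.576568 − (-0.583927)/(2.895701) = 2.778221
g(2.778221) = 0.590375
s_5 = 2.778221 − 0.590375·(2.778221 − 2.576568) / (0.590375 − (-2.348073)) = 2.778221 − (0.119051)/(2.938448) = 2.737706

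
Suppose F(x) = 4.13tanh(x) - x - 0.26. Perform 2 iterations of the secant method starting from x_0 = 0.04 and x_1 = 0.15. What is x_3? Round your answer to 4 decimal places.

F(0.04) = -0.134888, F(0.15) = 0.204895
x_2 = 0.150000 − 0.204895·(0.150000 − 0.040000) / (0.204895 − (-0.134888)) = 0.150000 − (0.022538)/(0.339783) = 0.083668
F(0.083668) = 0.001077
x_3 = 0.083668 − 0.001077·(0.083668 − 0.150000) / (0.001077 − 0.204895) = 0.083668 − (-0.000071)/(-0.203818) = 0.083318

0.0833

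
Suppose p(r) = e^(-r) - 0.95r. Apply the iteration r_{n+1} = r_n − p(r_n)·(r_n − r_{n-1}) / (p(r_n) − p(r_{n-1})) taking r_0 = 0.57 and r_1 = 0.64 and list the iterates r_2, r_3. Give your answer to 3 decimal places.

p(0.57) = 0.02403, p(0.64) = -0.08071
r_2 = 0.64000 − (-0.08071)·(0.64000 − 0.57000) / (-0.08071 − 0.02403) = 0.64000 − (-0.00565)/(-0.10473) = 0.58606
p(0.58606) = -0.00024
r_3 = 0.58606 − (-0.00024)·(0.58606 − 0.64000) / (-0.00024 − (-0.08071)) = 0.58606 − (0.00001)/(0.08047) = 0.58590

0.586, 0.586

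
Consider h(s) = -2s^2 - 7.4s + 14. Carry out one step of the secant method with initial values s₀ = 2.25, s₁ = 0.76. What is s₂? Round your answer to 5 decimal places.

h(2.25) = -12.7750000, h(0.76) = 7.2208000
s₂ = 0.7600000 − 7.2208000·(0.7600000 − 2.2500000) / (7.2208000 − (-12.7750000)) = 0.7600000 − (-10.7589920)/(19.9958000) = 1.2980626

1.29806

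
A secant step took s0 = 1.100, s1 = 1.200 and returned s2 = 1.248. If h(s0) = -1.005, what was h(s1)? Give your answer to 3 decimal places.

-0.326

The secant line through (1.100, -1.005) and (1.200, h(s1)) crosses zero at s2 = 1.248.
So (1.100, -1.005), (1.200, h(s1)), (1.248, 0) are collinear:
h(s1) = -1.005 · (1.200 − 1.248) / (1.100 − 1.248) = -1.005 · (-0.04800)/(-0.14800) = -0.32595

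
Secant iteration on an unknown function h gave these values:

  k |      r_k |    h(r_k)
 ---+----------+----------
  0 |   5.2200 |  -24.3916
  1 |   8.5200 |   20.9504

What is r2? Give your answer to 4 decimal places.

6.9952

r2 = 8.5200 − 20.9504·(8.5200 − 5.2200) / (20.9504 − (-24.3916))
   = 8.5200 − (69.136320)/(45.342000) = 6.995226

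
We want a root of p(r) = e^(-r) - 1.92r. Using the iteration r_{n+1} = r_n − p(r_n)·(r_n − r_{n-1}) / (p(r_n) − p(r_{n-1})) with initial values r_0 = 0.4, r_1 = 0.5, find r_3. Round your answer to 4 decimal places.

p(0.4) = -0.097680, p(0.5) = -0.353469
r_2 = 0.500000 − (-0.353469)·(0.500000 − 0.400000) / (-0.353469 − (-0.097680)) = 0.500000 − (-0.035347)/(-0.255789) = 0.361812
p(0.361812) = 0.001733
r_3 = 0.361812 − 0.001733·(0.361812 − 0.500000) / (0.001733 − (-0.353469)) = 0.361812 − (-0.000240)/(0.355203) = 0.362487

0.3625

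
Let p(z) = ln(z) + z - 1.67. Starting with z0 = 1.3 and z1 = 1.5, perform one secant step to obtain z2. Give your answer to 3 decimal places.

p(1.3) = -0.10764, p(1.5) = 0.23547
z2 = 1.50000 − 0.23547·(1.50000 − 1.30000) / (0.23547 − (-0.10764)) = 1.50000 − (0.04709)/(0.34310) = 1.36274

1.363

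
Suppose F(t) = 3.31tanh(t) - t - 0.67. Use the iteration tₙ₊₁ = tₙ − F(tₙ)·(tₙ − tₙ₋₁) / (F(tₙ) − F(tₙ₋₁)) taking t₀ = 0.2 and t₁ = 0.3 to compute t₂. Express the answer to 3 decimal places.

0.303

F(0.2) = -0.21669, F(0.3) = -0.00576
t₂ = 0.30000 − (-0.00576)·(0.30000 − 0.20000) / (-0.00576 − (-0.21669)) = 0.30000 − (-0.00058)/(0.21093) = 0.30273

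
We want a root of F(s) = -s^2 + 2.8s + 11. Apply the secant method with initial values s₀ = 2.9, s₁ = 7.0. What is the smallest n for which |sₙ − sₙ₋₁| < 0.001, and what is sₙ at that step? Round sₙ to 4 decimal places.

n = 6, sₙ = 5.0000

F(2.9) = 10.710000, F(7.0) = -18.400000
s₂ = 7.000000 − (-18.400000)·(4.100000)/(-29.110000) = 4.408451;  |Δ| = 2.591549
F(4.408451) = 3.909224
s₃ = 4.408451 − 3.909224·(-2.591549)/(22.309224) = 4.862565;  |Δ| = 0.454115
F(4.862565) = 0.970641
s₄ = 4.862565 − 0.970641·(0.454115)/(-2.938584) = 5.012564;  |Δ| = 0.149998
F(5.012564) = -0.090616
s₅ = 5.012564 − (-0.090616)·(0.149998)/(-1.061256) = 4.999756;  |Δ| = 0.012808
F(4.999756) = 0.001757
s₆ = 4.999756 − 0.001757·(-0.012808)/(0.092373) = 5.000000;  |Δ| = 0.000244
|s₆ − s₅| = 0.000244 < 0.001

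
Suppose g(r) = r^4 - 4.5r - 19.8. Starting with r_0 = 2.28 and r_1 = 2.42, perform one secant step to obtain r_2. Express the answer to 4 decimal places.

2.3440

g(2.28) = -3.036637, g(2.42) = 3.607421
r_2 = 2.420000 − 3.607421·(2.420000 − 2.280000) / (3.607421 − (-3.036637)) = 2.420000 − (0.505039)/(6.644058) = 2.343986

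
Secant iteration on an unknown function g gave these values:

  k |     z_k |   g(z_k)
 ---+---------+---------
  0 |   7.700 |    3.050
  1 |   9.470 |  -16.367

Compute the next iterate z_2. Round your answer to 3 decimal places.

7.978

z_2 = 9.470 − (-16.367)·(9.470 − 7.700) / (-16.367 − 3.050)
   = 9.470 − (-28.96959)/(-19.41700) = 7.97803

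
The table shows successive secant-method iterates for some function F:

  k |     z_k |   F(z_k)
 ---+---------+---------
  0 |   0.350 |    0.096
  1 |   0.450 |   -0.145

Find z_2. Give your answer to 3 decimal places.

z_2 = 0.450 − (-0.145)·(0.450 − 0.350) / (-0.145 − 0.096)
   = 0.450 − (-0.01450)/(-0.24100) = 0.38983

0.390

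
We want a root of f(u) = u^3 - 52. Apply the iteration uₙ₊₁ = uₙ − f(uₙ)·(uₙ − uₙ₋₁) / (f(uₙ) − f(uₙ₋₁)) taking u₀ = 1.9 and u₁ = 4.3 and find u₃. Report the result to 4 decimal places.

f(1.9) = -45.141000, f(4.3) = 27.507000
u₂ = 4.300000 − 27.507000·(4.300000 − 1.900000) / (27.507000 − (-45.141000)) = 4.300000 − (66.016800)/(72.648000) = 3.391278
f(3.391278) = -12.997687
u₃ = 3.391278 − (-12.997687)·(3.391278 − 4.300000) / (-12.997687 − 27.507000) = 3.391278 − (11.811277)/(-40.504687) = 3.682881

3.6829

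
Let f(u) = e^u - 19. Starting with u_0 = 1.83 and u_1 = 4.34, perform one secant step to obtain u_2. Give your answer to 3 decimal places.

2.285

f(1.83) = -12.76611, f(4.34) = 57.70754
u_2 = 4.34000 − 57.70754·(4.34000 − 1.83000) / (57.70754 − (-12.76611)) = 4.34000 − (144.84592)/(70.47365) = 2.28468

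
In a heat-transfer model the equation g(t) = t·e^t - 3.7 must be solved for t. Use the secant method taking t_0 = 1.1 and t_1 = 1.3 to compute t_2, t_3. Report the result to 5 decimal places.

1.15396, 1.15936

g(1.1) = -0.3954174, g(1.3) = 1.0700857
t_2 = 1.3000000 − 1.0700857·(1.3000000 − 1.1000000) / (1.0700857 − (-0.3954174)) = 1.3000000 − (0.2140171)/(1.4655030) = 1.1539634
g(1.1539634) = -0.0410882
t_3 = 1.1539634 − (-0.0410882)·(1.1539634 − 1.3000000) / (-0.0410882 − 1.0700857) = 1.1539634 − (0.0060004)/(-1.1111739) = 1.1593634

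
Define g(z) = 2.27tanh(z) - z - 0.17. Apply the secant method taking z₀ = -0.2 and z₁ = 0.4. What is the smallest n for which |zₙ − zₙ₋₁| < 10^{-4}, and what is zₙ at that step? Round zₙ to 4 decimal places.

n = 5, zₙ = 0.1353

g(-0.2) = -0.418042, g(0.4) = 0.292484
z₂ = 0.400000 − 0.292484·(0.600000)/(0.710526) = 0.153013;  |Δ| = 0.246987
g(0.153013) = 0.021641
z₃ = 0.153013 − 0.021641·(-0.246987)/(-0.270843) = 0.133278;  |Δ| = 0.019735
g(0.133278) = -0.002515
z₄ = 0.133278 − (-0.002515)·(-0.019735)/(-0.024157) = 0.135333;  |Δ| = 0.002055
g(0.135333) = 0.000011
z₅ = 0.135333 − 0.000011·(0.002055)/(0.002527) = 0.135324;  |Δ| = 0.000009
|z₅ − z₄| = 0.000009 < 10^{-4}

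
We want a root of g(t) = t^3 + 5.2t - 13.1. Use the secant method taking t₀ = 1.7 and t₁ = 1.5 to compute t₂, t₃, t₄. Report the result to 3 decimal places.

1.649, 1.652, 1.652

g(1.7) = 0.65300, g(1.5) = -1.92500
t₂ = 1.50000 − (-1.92500)·(1.50000 − 1.70000) / (-1.92500 − 0.65300) = 1.50000 − (0.38500)/(-2.57800) = 1.64934
g(1.64934) = -0.03669
t₃ = 1.64934 − (-0.03669)·(1.64934 − 1.50000) / (-0.03669 − (-1.92500)) = 1.64934 − (-0.00548)/(1.88831) = 1.65224
g(1.65224) = 0.00212
t₄ = 1.65224 − 0.00212·(1.65224 − 1.64934) / (0.00212 − (-0.03669)) = 1.65224 − (0.00001)/(0.03881) = 1.65208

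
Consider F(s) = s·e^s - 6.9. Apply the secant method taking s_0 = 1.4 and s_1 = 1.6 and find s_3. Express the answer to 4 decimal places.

F(1.4) = -1.222720, F(1.6) = 1.024852
s_2 = 1.600000 − 1.024852·(1.600000 − 1.400000) / (1.024852 − (-1.222720)) = 1.600000 − (0.204970)/(2.247572) = 1.508804
F(1.508804) = -0.078218
s_3 = 1.508804 − (-0.078218)·(1.508804 − 1.600000) / (-0.078218 − 1.024852) = 1.508804 − (0.007133)/(-1.103070) = 1.515270

1.5153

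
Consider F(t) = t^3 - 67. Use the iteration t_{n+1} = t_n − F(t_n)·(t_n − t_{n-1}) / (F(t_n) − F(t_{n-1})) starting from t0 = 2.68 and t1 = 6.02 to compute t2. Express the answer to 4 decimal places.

3.4818

F(2.68) = -47.751168, F(6.02) = 151.167208
t2 = 6.020000 − 151.167208·(6.020000 − 2.680000) / (151.167208 − (-47.751168)) = 6.020000 − (504.898475)/(198.918376) = 3.481781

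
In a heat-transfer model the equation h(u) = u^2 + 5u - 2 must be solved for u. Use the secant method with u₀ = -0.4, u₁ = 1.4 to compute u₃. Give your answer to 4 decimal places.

h(-0.4) = -3.840000, h(1.4) = 6.960000
u₂ = 1.400000 − 6.960000·(1.400000 − (-0.400000)) / (6.960000 − (-3.840000)) = 1.400000 − (12.528000)/(10.800000) = 0.240000
h(0.240000) = -0.742400
u₃ = 0.240000 − (-0.742400)·(0.240000 − 1.400000) / (-0.742400 − 6.960000) = 0.240000 − (0.861184)/(-7.702400) = 0.351807

0.3518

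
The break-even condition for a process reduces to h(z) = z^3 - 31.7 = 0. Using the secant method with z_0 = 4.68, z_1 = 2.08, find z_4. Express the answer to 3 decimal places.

h(4.68) = 70.80323, h(2.08) = -22.70109
z_2 = 2.08000 − (-22.70109)·(2.08000 − 4.68000) / (-22.70109 − 70.80323) = 2.08000 − (59.02283)/(-93.50432) = 2.71123
h(2.71123) = -11.77035
z_3 = 2.71123 − (-11.77035)·(2.71123 − 2.08000) / (-11.77035 − (-22.70109)) = 2.71123 − (-7.42981)/(10.93073) = 3.39095
h(3.39095) = 7.29094
z_4 = 3.39095 − 7.29094·(3.39095 − 2.71123) / (7.29094 − (-11.77035)) = 3.39095 − (4.95578)/(19.06129) = 3.13096

3.131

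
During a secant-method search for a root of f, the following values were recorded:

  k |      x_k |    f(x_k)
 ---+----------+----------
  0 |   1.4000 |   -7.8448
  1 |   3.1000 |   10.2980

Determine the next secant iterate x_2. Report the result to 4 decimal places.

x_2 = 3.1000 − 10.2980·(3.1000 − 1.4000) / (10.2980 − (-7.8448))
   = 3.1000 − (17.506600)/(18.142800) = 2.135066

2.1351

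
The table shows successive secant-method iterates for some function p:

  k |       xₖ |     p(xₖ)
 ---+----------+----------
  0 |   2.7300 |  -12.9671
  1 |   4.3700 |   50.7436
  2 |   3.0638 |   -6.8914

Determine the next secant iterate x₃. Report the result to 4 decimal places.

3.2200

x₃ = 3.0638 − (-6.8914)·(3.0638 − 4.3700) / (-6.8914 − 50.7436)
   = 3.0638 − (9.001547)/(-57.635000) = 3.219982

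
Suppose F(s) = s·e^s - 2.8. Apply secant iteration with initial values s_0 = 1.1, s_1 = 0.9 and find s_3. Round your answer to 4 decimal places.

F(1.1) = 0.504583, F(0.9) = -0.586357
s_2 = 0.900000 − (-0.586357)·(0.900000 − 1.100000) / (-0.586357 − 0.504583) = 0.900000 − (0.117271)/(-1.090940) = 1.007496
F(1.007496) = -0.040737
s_3 = 1.007496 − (-0.040737)·(1.007496 − 0.900000) / (-0.040737 − (-0.586357)) = 1.007496 − (-0.004379)/(0.545620) = 1.015522

1.0155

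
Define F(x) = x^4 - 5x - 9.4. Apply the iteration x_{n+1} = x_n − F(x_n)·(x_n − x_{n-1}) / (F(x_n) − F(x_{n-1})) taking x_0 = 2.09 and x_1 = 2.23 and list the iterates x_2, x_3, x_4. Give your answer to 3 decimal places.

F(2.09) = -0.76970, F(2.23) = 4.17973
x_2 = 2.23000 − 4.17973·(2.23000 − 2.09000) / (4.17973 − (-0.76970)) = 2.23000 − (0.58516)/(4.94944) = 2.11177
F(2.11177) = -0.07100
x_3 = 2.11177 − (-0.07100)·(2.11177 − 2.23000) / (-0.07100 − 4.17973) = 2.11177 − (0.00839)/(-4.25074) = 2.11375
F(2.11375) = -0.00638
x_4 = 2.11375 − (-0.00638)·(2.11375 − 2.11177) / (-0.00638 − (-0.07100)) = 2.11375 − (-0.00001)/(0.06462) = 2.11394

2.112, 2.114, 2.114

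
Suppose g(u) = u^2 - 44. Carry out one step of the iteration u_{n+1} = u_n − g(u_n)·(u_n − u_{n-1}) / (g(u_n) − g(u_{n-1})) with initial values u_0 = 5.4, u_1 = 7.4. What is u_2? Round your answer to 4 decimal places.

6.5594

g(5.4) = -14.840000, g(7.4) = 10.760000
u_2 = 7.400000 − 10.760000·(7.400000 − 5.400000) / (10.760000 − (-14.840000)) = 7.400000 − (21.520000)/(25.600000) = 6.559375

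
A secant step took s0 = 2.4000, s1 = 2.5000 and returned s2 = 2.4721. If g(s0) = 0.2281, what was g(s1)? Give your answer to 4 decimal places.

-0.0883

The secant line through (2.4000, 0.2281) and (2.5000, g(s1)) crosses zero at s2 = 2.4721.
So (2.4000, 0.2281), (2.5000, g(s1)), (2.4721, 0) are collinear:
g(s1) = 0.2281 · (2.5000 − 2.4721) / (2.4000 − 2.4721) = 0.2281 · (0.027900)/(-0.072100) = -0.088266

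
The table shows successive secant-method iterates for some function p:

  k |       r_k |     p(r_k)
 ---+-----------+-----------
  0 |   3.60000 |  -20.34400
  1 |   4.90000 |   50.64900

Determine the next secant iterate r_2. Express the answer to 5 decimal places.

3.97253

r_2 = 4.90000 − 50.64900·(4.90000 − 3.60000) / (50.64900 − (-20.34400))
   = 4.90000 − (65.8437000)/(70.9930000) = 3.9725325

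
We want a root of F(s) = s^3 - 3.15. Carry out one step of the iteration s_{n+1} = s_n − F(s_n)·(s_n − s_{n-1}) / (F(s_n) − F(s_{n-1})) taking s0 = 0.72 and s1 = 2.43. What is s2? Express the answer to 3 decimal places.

1.060

F(0.72) = -2.77675, F(2.43) = 11.19891
s2 = 2.43000 − 11.19891·(2.43000 − 0.72000) / (11.19891 − (-2.77675)) = 2.43000 − (19.15013)/(13.97566) = 1.05975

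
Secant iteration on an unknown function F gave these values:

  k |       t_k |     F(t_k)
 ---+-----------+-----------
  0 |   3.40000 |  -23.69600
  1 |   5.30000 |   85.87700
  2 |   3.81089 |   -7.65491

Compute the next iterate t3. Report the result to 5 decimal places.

3.93276

t3 = 3.81089 − (-7.65491)·(3.81089 − 5.30000) / (-7.65491 − 85.87700)
   = 3.81089 − (11.3990030)/(-93.5319100) = 3.9327629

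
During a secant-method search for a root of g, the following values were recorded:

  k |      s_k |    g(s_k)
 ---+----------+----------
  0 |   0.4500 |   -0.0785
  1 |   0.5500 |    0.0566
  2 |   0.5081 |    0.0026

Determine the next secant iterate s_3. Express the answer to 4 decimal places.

s_3 = 0.5081 − 0.0026·(0.5081 − 0.5500) / (0.0026 − 0.0566)
   = 0.5081 − (-0.000109)/(-0.054000) = 0.506083

0.5061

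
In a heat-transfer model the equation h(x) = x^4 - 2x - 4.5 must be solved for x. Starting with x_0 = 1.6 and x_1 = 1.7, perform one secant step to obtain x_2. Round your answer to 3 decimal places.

h(1.6) = -1.14640, h(1.7) = 0.45210
x_2 = 1.70000 − 0.45210·(1.70000 − 1.60000) / (0.45210 − (-1.14640)) = 1.70000 − (0.04521)/(1.59850) = 1.67172

1.672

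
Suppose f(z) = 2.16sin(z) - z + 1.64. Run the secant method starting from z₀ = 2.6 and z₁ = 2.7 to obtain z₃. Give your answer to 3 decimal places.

f(2.6) = 0.15348, f(2.7) = -0.13686
z₂ = 2.70000 − (-0.13686)·(2.70000 − 2.60000) / (-0.13686 − 0.15348) = 2.70000 − (-0.01369)/(-0.29034) = 2.65286
f(2.65286) = 0.00127
z₃ = 2.65286 − 0.00127·(2.65286 − 2.70000) / (0.00127 − (-0.13686)) = 2.65286 − (-0.00006)/(0.13813) = 2.65330

2.653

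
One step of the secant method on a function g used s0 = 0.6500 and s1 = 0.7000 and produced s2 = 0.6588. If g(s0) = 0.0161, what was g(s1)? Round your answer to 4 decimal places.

The secant line through (0.6500, 0.0161) and (0.7000, g(s1)) crosses zero at s2 = 0.6588.
So (0.6500, 0.0161), (0.7000, g(s1)), (0.6588, 0) are collinear:
g(s1) = 0.0161 · (0.7000 − 0.6588) / (0.6500 − 0.6588) = 0.0161 · (0.041200)/(-0.008800) = -0.075377

-0.0754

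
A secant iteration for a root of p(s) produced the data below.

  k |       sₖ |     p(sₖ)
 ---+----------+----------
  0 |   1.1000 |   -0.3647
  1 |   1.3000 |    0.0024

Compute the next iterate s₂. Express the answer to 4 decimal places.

s₂ = 1.3000 − 0.0024·(1.3000 − 1.1000) / (0.0024 − (-0.3647))
   = 1.3000 − (0.000480)/(0.367100) = 1.298692

1.2987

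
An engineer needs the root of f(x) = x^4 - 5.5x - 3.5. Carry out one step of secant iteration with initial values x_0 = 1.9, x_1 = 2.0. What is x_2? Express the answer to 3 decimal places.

f(1.9) = -0.91790, f(2.0) = 1.50000
x_2 = 2.00000 − 1.50000·(2.00000 − 1.90000) / (1.50000 − (-0.91790)) = 2.00000 − (0.15000)/(2.41790) = 1.93796

1.938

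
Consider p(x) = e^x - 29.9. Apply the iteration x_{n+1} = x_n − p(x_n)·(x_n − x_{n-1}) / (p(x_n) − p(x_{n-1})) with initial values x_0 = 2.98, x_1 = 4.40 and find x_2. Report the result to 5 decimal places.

p(2.98) = -10.2121834, p(4.40) = 51.5508687
x_2 = 4.4000000 − 51.5508687·(4.4000000 − 2.9800000) / (51.5508687 − (-10.2121834)) = 4.4000000 − (73.2022335)/(61.7630520) = 3.2147892

3.21479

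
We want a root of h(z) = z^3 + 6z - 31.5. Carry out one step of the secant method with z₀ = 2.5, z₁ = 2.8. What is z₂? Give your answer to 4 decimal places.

2.5323

h(2.5) = -0.875000, h(2.8) = 7.252000
z₂ = 2.800000 − 7.252000·(2.800000 − 2.500000) / (7.252000 − (-0.875000)) = 2.800000 − (2.175600)/(8.127000) = 2.532300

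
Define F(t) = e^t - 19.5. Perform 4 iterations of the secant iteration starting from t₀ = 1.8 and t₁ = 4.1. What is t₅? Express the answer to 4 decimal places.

2.9549

F(1.8) = -13.450353, F(4.1) = 40.840288
t₂ = 4.100000 − 40.840288·(4.100000 − 1.800000) / (40.840288 − (-13.450353)) = 4.100000 − (93.932661)/(54.290640) = 2.369818
F(2.369818) = -8.804549
t₃ = 2.369818 − (-8.804549)·(2.369818 − 4.100000) / (-8.804549 − 40.840288) = 2.369818 − (15.233468)/(-49.644837) = 2.676667
F(2.676667) = -4.963431
t₄ = 2.676667 − (-4.963431)·(2.676667 − 2.369818) / (-4.963431 − (-8.804549)) = 2.676667 − (-1.523024)/(3.841118) = 3.073173
F(3.073173) = 2.110359
t₅ = 3.073173 − 2.110359·(3.073173 − 2.676667) / (2.110359 − (-4.963431)) = 3.073173 − (0.836768)/(7.073790) = 2.954881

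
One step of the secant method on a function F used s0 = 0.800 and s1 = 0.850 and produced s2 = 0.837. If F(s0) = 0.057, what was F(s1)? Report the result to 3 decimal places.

-0.020

The secant line through (0.800, 0.057) and (0.850, F(s1)) crosses zero at s2 = 0.837.
So (0.800, 0.057), (0.850, F(s1)), (0.837, 0) are collinear:
F(s1) = 0.057 · (0.850 − 0.837) / (0.800 − 0.837) = 0.057 · (0.01300)/(-0.03700) = -0.02003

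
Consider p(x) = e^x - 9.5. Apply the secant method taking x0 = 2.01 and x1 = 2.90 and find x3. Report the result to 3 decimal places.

p(2.01) = -2.03668, p(2.90) = 8.67415
x2 = 2.90000 − 8.67415·(2.90000 − 2.01000) / (8.67415 − (-2.03668)) = 2.90000 − (7.71999)/(10.71083) = 2.17924
p(2.17924) = -0.66046
x3 = 2.17924 − (-0.66046)·(2.17924 − 2.90000) / (-0.66046 − 8.67415) = 2.17924 − (0.47604)/(-9.33460) = 2.23023

2.230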